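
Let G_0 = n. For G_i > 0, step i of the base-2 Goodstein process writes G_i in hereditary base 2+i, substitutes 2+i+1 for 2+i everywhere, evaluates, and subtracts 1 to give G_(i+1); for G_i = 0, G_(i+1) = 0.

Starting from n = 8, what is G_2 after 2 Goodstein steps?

G_0=8  [base 2] 2^(2 + 1)  →[2↦3]→  3^(3 + 1) = 81  −1 ⇒ G_1=80
G_1=80  [base 3] 2·3^3 + 2·3^2 + 2·3 + 2  →[3↦4]→  2·4^4 + 2·4^2 + 2·4 + 2 = 554  −1 ⇒ G_2=553
G_2=553  [base 4] 2·4^4 + 2·4^2 + 2·4 + 1  →[4↦5]→  2·5^5 + 2·5^2 + 2·5 + 1 = 6311  −1 ⇒ G_3=6310

553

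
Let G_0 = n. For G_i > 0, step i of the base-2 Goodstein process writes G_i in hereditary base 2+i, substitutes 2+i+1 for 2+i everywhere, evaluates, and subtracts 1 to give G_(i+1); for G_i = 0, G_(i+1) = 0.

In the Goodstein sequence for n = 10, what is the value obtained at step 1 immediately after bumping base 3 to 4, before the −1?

1026

step 0: 10 = 2^(2 + 1) + 2; sub 3 for 2: 3^(3 + 1) + 3; = 84; G_1 = 84−1 = 83
step 1: 83 = 3^(3 + 1) + 2; sub 4 for 3: 4^(4 + 1) + 2; = 1026; G_2 = 1026−1 = 1025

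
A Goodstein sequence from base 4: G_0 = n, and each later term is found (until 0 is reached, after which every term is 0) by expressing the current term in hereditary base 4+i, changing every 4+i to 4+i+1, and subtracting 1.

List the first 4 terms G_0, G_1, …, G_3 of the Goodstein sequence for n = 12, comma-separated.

(0) 12|_4 = 3·4 ↦ 3·5|_5 = 15 ⇒ 14
(1) 14|_5 = 2·5 + 4 ↦ 2·6 + 4|_6 = 16 ⇒ 15
(2) 15|_6 = 2·6 + 3 ↦ 2·7 + 3|_7 = 17 ⇒ 16

12, 14, 15, 16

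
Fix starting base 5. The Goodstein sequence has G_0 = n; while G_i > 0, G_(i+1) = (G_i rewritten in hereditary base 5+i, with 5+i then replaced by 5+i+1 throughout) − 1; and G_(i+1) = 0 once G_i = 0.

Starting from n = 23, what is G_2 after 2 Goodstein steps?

29

base 5: 23 = 4·5 + 3; at 6: 4·6 + 3 = 27; next = 26
base 6: 26 = 4·6 + 2; at 7: 4·7 + 2 = 30; next = 29
base 7: 29 = 4·7 + 1; at 8: 4·8 + 1 = 33; next = 32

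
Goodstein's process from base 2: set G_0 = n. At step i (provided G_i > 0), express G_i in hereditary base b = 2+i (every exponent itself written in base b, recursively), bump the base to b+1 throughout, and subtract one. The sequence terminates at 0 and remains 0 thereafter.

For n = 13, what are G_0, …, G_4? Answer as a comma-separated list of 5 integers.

13, 108, 1279, 16092, 280711

base 2: 13 = 2^(2 + 1) + 2^2 + 1; at 3: 3^(3 + 1) + 3^3 + 1 = 109; next = 108
base 3: 108 = 3^(3 + 1) + 3^3; at 4: 4^(4 + 1) + 4^4 = 1280; next = 1279
base 4: 1279 = 4^(4 + 1) + 3·4^3 + 3·4^2 + 3·4 + 3; at 5: 5^(5 + 1) + 3·5^3 + 3·5^2 + 3·5 + 3 = 16093; next = 16092
base 5: 16092 = 5^(5 + 1) + 3·5^3 + 3·5^2 + 3·5 + 2; at 6: 6^(6 + 1) + 3·6^3 + 3·6^2 + 3·6 + 2 = 280712; next = 280711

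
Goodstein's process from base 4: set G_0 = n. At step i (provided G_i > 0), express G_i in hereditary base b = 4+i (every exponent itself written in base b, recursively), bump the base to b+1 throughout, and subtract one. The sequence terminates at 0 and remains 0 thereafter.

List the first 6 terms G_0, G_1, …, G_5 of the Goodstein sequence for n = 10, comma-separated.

step 0: 10 = 2·4 + 2; sub 5 for 4: 2·5 + 2; = 12; G_1 = 12−1 = 11
step 1: 11 = 2·5 + 1; sub 6 for 5: 2·6 + 1; = 13; G_2 = 13−1 = 12
step 2: 12 = 2·6; sub 7 for 6: 2·7; = 14; G_3 = 14−1 = 13
step 3: 13 = 7 + 6; sub 8 for 7: 8 + 6; = 14; G_4 = 14−1 = 13
step 4: 13 = 8 + 5; sub 9 for 8: 9 + 5; = 14; G_5 = 14−1 = 13

10, 11, 12, 13, 13, 13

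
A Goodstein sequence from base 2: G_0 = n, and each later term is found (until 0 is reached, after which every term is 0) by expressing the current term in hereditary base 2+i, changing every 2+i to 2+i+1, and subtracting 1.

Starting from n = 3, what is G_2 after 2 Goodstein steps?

3

base 2: 3 = 2 + 1; at 3: 3 + 1 = 4; next = 3
base 3: 3 = 3; at 4: 4 = 4; next = 3
base 4: 3 = 3; at 5: 3 = 3; next = 2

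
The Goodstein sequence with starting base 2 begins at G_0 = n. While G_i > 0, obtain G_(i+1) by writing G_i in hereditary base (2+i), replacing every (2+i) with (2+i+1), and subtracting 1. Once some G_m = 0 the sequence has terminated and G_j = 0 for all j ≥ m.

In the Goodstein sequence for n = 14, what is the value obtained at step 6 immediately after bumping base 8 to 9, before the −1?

base 2: 14 = 2^(2 + 1) + 2^2 + 2; at 3: 3^(3 + 1) + 3^3 + 3 = 111; next = 110
base 3: 110 = 3^(3 + 1) + 3^3 + 2; at 4: 4^(4 + 1) + 4^4 + 2 = 1282; next = 1281
base 4: 1281 = 4^(4 + 1) + 4^4 + 1; at 5: 5^(5 + 1) + 5^5 + 1 = 18751; next = 18750
base 5: 18750 = 5^(5 + 1) + 5^5; at 6: 6^(6 + 1) + 6^6 = 326592; next = 326591
base 6: 326591 = 6^(6 + 1) + 5·6^5 + 5·6^4 + 5·6^3 + 5·6^2 + 5·6 + 5; at 7: 7^(7 + 1) + 5·7^5 + 5·7^4 + 5·7^3 + 5·7^2 + 5·7 + 5 = 5862841; next = 5862840
base 7: 5862840 = 7^(7 + 1) + 5·7^5 + 5·7^4 + 5·7^3 + 5·7^2 + 5·7 + 4; at 8: 8^(8 + 1) + 5·8^5 + 5·8^4 + 5·8^3 + 5·8^2 + 5·8 + 4 = 134404972; next = 134404971

3487116549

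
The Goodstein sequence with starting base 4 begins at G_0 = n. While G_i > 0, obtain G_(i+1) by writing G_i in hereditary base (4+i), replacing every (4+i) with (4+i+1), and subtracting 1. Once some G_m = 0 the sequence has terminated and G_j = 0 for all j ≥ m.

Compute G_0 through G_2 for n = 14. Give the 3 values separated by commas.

G_0=14  [base 4] 3·4 + 2  →[4↦5]→  3·5 + 2 = 17  −1 ⇒ G_1=16
G_1=16  [base 5] 3·5 + 1  →[5↦6]→  3·6 + 1 = 19  −1 ⇒ G_2=18

14, 16, 18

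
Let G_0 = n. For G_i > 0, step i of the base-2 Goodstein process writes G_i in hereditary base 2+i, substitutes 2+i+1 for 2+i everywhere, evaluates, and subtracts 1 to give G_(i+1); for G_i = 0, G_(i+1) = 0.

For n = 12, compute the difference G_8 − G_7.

i=0: 12 = 2^(2 + 1) + 2^2 (b=2); 2→3: 3^(3 + 1) + 3^3 = 108; 108−1 = 107
i=1: 107 = 3^(3 + 1) + 2·3^2 + 2·3 + 2 (b=3); 3→4: 4^(4 + 1) + 2·4^2 + 2·4 + 2 = 1066; 1066−1 = 1065
i=2: 1065 = 4^(4 + 1) + 2·4^2 + 2·4 + 1 (b=4); 4→5: 5^(5 + 1) + 2·5^2 + 2·5 + 1 = 15686; 15686−1 = 15685
i=3: 15685 = 5^(5 + 1) + 2·5^2 + 2·5 (b=5); 5→6: 6^(6 + 1) + 2·6^2 + 2·6 = 280020; 280020−1 = 280019
i=4: 280019 = 6^(6 + 1) + 2·6^2 + 6 + 5 (b=6); 6→7: 7^(7 + 1) + 2·7^2 + 7 + 5 = 5764911; 5764911−1 = 5764910
i=5: 5764910 = 7^(7 + 1) + 2·7^2 + 7 + 4 (b=7); 7→8: 8^(8 + 1) + 2·8^2 + 8 + 4 = 134217868; 134217868−1 = 134217867
i=6: 134217867 = 8^(8 + 1) + 2·8^2 + 8 + 3 (b=8); 8→9: 9^(9 + 1) + 2·9^2 + 9 + 3 = 3486784575; 3486784575−1 = 3486784574
i=7: 3486784574 = 9^(9 + 1) + 2·9^2 + 9 + 2 (b=9); 9→10: 10^(10 + 1) + 2·10^2 + 10 + 2 = 100000000212; 100000000212−1 = 100000000211

96513215637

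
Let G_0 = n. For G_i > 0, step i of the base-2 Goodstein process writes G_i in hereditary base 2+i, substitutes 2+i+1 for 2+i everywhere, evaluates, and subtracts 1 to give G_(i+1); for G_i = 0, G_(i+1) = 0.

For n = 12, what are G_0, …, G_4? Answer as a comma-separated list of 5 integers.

base 2: 12 = 2^(2 + 1) + 2^2; at 3: 3^(3 + 1) + 3^3 = 108; next = 107
base 3: 107 = 3^(3 + 1) + 2·3^2 + 2·3 + 2; at 4: 4^(4 + 1) + 2·4^2 + 2·4 + 2 = 1066; next = 1065
base 4: 1065 = 4^(4 + 1) + 2·4^2 + 2·4 + 1; at 5: 5^(5 + 1) + 2·5^2 + 2·5 + 1 = 15686; next = 15685
base 5: 15685 = 5^(5 + 1) + 2·5^2 + 2·5; at 6: 6^(6 + 1) + 2·6^2 + 2·6 = 280020; next = 280019

12, 107, 1065, 15685, 280019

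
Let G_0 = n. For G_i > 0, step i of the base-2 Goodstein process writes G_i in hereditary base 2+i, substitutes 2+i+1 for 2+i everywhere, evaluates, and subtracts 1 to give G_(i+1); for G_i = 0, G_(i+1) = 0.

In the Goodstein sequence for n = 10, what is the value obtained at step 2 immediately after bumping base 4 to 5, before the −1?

G_0=10  [base 2] 2^(2 + 1) + 2  →[2↦3]→  3^(3 + 1) + 3 = 84  −1 ⇒ G_1=83
G_1=83  [base 3] 3^(3 + 1) + 2  →[3↦4]→  4^(4 + 1) + 2 = 1026  −1 ⇒ G_2=1025
G_2=1025  [base 4] 4^(4 + 1) + 1  →[4↦5]→  5^(5 + 1) + 1 = 15626  −1 ⇒ G_3=15625

15626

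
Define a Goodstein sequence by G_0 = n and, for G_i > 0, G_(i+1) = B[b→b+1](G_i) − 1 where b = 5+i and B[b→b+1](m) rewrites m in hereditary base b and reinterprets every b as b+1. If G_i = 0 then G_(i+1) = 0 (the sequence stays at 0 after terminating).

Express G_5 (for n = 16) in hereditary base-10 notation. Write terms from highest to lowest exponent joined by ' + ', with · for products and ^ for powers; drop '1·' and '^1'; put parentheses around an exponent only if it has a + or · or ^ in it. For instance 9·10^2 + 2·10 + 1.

2·10 + 3

step 0: 16 = 3·5 + 1; sub 6 for 5: 3·6 + 1; = 19; G_1 = 19−1 = 18
step 1: 18 = 3·6; sub 7 for 6: 3·7; = 21; G_2 = 21−1 = 20
step 2: 20 = 2·7 + 6; sub 8 for 7: 2·8 + 6; = 22; G_3 = 22−1 = 21
step 3: 21 = 2·8 + 5; sub 9 for 8: 2·9 + 5; = 23; G_4 = 23−1 = 22
step 4: 22 = 2·9 + 4; sub 10 for 9: 2·10 + 4; = 24; G_5 = 24−1 = 23
step 5: 23 = 2·10 + 3; sub 11 for 10: 2·11 + 3; = 25; G_6 = 25−1 = 24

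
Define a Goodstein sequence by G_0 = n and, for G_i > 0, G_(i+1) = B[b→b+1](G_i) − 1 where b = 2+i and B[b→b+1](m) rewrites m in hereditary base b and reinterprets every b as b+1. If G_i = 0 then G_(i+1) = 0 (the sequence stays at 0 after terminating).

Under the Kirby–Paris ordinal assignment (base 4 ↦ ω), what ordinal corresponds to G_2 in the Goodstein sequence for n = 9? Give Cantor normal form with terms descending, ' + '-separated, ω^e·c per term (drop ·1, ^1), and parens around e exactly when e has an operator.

ω^ω·3 + ω^3·3 + ω^2·3 + ω·3 + 3

(0) 9|_2 = 2^(2 + 1) + 1 ↦ 3^(3 + 1) + 1|_3 = 82 ⇒ 81
(1) 81|_3 = 3^(3 + 1) ↦ 4^(4 + 1)|_4 = 1024 ⇒ 1023
(2) 1023|_4 = 3·4^4 + 3·4^3 + 3·4^2 + 3·4 + 3 ↦ 3·5^5 + 3·5^3 + 3·5^2 + 3·5 + 3|_5 = 9843 ⇒ 9842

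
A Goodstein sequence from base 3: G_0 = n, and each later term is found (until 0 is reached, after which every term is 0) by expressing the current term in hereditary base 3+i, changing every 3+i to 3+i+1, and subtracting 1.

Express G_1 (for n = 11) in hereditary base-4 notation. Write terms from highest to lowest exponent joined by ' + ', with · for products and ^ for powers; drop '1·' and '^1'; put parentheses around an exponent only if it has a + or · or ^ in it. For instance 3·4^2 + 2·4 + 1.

G_0 = 11. HB_3(11) = 3^2 + 2. Bump = 18. G_1 = 17.
G_1 = 17. HB_4(17) = 4^2 + 1. Bump = 26. G_2 = 25.

4^2 + 1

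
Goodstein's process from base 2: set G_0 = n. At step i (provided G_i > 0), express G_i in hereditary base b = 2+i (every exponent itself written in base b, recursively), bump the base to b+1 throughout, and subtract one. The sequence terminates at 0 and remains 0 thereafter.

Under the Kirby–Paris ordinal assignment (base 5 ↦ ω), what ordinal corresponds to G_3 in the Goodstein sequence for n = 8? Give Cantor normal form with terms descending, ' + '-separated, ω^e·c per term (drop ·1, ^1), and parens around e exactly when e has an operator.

[0] 8 ≡ 2^(2 + 1) (base 2). Lift 3: 81. −1: 80.
[1] 80 ≡ 2·3^3 + 2·3^2 + 2·3 + 2 (base 3). Lift 4: 554. −1: 553.
[2] 553 ≡ 2·4^4 + 2·4^2 + 2·4 + 1 (base 4). Lift 5: 6311. −1: 6310.
[3] 6310 ≡ 2·5^5 + 2·5^2 + 2·5 (base 5). Lift 6: 93396. −1: 93395.

ω^ω·2 + ω^2·2 + ω·2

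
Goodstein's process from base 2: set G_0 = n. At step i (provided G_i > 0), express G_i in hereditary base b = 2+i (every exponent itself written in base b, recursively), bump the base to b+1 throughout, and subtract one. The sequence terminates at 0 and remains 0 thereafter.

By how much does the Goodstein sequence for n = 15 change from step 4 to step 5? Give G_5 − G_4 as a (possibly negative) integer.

G_0=15  [base 2] 2^(2 + 1) + 2^2 + 2 + 1  →[2↦3]→  3^(3 + 1) + 3^3 + 3 + 1 = 112  −1 ⇒ G_1=111
G_1=111  [base 3] 3^(3 + 1) + 3^3 + 3  →[3↦4]→  4^(4 + 1) + 4^4 + 4 = 1284  −1 ⇒ G_2=1283
G_2=1283  [base 4] 4^(4 + 1) + 4^4 + 3  →[4↦5]→  5^(5 + 1) + 5^5 + 3 = 18753  −1 ⇒ G_3=18752
G_3=18752  [base 5] 5^(5 + 1) + 5^5 + 2  →[5↦6]→  6^(6 + 1) + 6^6 + 2 = 326594  −1 ⇒ G_4=326593
G_4=326593  [base 6] 6^(6 + 1) + 6^6 + 1  →[6↦7]→  7^(7 + 1) + 7^7 + 1 = 6588345  −1 ⇒ G_5=6588344

6261751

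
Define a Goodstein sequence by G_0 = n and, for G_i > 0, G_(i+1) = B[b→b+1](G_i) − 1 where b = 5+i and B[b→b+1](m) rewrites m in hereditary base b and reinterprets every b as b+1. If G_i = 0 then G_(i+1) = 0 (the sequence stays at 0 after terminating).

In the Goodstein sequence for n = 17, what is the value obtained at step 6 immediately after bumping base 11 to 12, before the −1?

28

[0] 17 ≡ 3·5 + 2 (base 5). Lift 6: 20. −1: 19.
[1] 19 ≡ 3·6 + 1 (base 6). Lift 7: 22. −1: 21.
[2] 21 ≡ 3·7 (base 7). Lift 8: 24. −1: 23.
[3] 23 ≡ 2·8 + 7 (base 8). Lift 9: 25. −1: 24.
[4] 24 ≡ 2·9 + 6 (base 9). Lift 10: 26. −1: 25.
[5] 25 ≡ 2·10 + 5 (base 10). Lift 11: 27. −1: 26.
[6] 26 ≡ 2·11 + 4 (base 11). Lift 12: 28. −1: 27.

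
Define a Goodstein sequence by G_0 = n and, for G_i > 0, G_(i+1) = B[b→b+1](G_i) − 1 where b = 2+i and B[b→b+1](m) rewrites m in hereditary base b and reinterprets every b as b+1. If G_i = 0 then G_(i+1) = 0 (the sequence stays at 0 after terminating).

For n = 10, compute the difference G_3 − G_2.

i=0: 10 = 2^(2 + 1) + 2 (b=2); 2→3: 3^(3 + 1) + 3 = 84; 84−1 = 83
i=1: 83 = 3^(3 + 1) + 2 (b=3); 3→4: 4^(4 + 1) + 2 = 1026; 1026−1 = 1025
i=2: 1025 = 4^(4 + 1) + 1 (b=4); 4→5: 5^(5 + 1) + 1 = 15626; 15626−1 = 15625

14600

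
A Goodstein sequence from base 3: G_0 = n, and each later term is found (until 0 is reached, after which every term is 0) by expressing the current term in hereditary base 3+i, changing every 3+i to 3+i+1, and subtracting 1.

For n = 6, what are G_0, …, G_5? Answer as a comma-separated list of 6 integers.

G_0 = 6. HB_3(6) = 2·3. Bump = 8. G_1 = 7.
G_1 = 7. HB_4(7) = 4 + 3. Bump = 8. G_2 = 7.
G_2 = 7. HB_5(7) = 5 + 2. Bump = 8. G_3 = 7.
G_3 = 7. HB_6(7) = 6 + 1. Bump = 8. G_4 = 7.
G_4 = 7. HB_7(7) = 7. Bump = 8. G_5 = 7.

6, 7, 7, 7, 7, 7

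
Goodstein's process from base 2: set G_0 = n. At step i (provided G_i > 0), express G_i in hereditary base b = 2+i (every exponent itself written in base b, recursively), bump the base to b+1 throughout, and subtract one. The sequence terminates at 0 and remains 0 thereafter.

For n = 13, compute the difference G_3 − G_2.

14813

G_0=13  [base 2] 2^(2 + 1) + 2^2 + 1  →[2↦3]→  3^(3 + 1) + 3^3 + 1 = 109  −1 ⇒ G_1=108
G_1=108  [base 3] 3^(3 + 1) + 3^3  →[3↦4]→  4^(4 + 1) + 4^4 = 1280  −1 ⇒ G_2=1279
G_2=1279  [base 4] 4^(4 + 1) + 3·4^3 + 3·4^2 + 3·4 + 3  →[4↦5]→  5^(5 + 1) + 3·5^3 + 3·5^2 + 3·5 + 3 = 16093  −1 ⇒ G_3=16092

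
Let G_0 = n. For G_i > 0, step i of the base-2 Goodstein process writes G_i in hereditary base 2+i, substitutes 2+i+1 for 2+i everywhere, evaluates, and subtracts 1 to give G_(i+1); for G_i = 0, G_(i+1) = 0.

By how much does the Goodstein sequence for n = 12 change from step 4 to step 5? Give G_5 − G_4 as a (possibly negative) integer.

5484891

step 0: 12 = 2^(2 + 1) + 2^2; sub 3 for 2: 3^(3 + 1) + 3^3; = 108; G_1 = 108−1 = 107
step 1: 107 = 3^(3 + 1) + 2·3^2 + 2·3 + 2; sub 4 for 3: 4^(4 + 1) + 2·4^2 + 2·4 + 2; = 1066; G_2 = 1066−1 = 1065
step 2: 1065 = 4^(4 + 1) + 2·4^2 + 2·4 + 1; sub 5 for 4: 5^(5 + 1) + 2·5^2 + 2·5 + 1; = 15686; G_3 = 15686−1 = 15685
step 3: 15685 = 5^(5 + 1) + 2·5^2 + 2·5; sub 6 for 5: 6^(6 + 1) + 2·6^2 + 2·6; = 280020; G_4 = 280020−1 = 280019
step 4: 280019 = 6^(6 + 1) + 2·6^2 + 6 + 5; sub 7 for 6: 7^(7 + 1) + 2·7^2 + 7 + 5; = 5764911; G_5 = 5764911−1 = 5764910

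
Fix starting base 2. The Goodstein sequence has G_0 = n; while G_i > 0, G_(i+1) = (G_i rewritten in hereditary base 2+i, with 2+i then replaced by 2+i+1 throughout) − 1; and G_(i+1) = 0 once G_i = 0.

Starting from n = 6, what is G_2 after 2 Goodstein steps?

G_0 = 6. HB_2(6) = 2^2 + 2. Bump = 30. G_1 = 29.
G_1 = 29. HB_3(29) = 3^3 + 2. Bump = 258. G_2 = 257.
G_2 = 257. HB_4(257) = 4^4 + 1. Bump = 3126. G_3 = 3125.

257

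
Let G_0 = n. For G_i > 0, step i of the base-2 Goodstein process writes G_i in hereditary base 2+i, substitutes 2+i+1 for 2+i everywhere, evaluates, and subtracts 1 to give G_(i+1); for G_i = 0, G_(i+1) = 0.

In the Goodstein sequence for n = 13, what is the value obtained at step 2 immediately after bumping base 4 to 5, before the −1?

16093

[0] 13 ≡ 2^(2 + 1) + 2^2 + 1 (base 2). Lift 3: 109. −1: 108.
[1] 108 ≡ 3^(3 + 1) + 3^3 (base 3). Lift 4: 1280. −1: 1279.
[2] 1279 ≡ 4^(4 + 1) + 3·4^3 + 3·4^2 + 3·4 + 3 (base 4). Lift 5: 16093. −1: 16092.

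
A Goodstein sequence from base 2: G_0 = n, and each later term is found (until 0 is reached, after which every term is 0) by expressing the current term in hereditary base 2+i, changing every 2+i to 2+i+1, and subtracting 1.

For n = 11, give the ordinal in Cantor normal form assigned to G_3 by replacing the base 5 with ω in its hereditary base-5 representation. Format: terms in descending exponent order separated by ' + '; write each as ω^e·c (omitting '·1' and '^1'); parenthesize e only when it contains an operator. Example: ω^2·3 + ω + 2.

11 —HB2→ 2^(2 + 1) + 2 + 1 —bump→ 3^(3 + 1) + 3 + 1 = 85 —(−1)→ 84
84 —HB3→ 3^(3 + 1) + 3 —bump→ 4^(4 + 1) + 4 = 1028 —(−1)→ 1027
1027 —HB4→ 4^(4 + 1) + 3 —bump→ 5^(5 + 1) + 3 = 15628 —(−1)→ 15627

ω^(ω + 1) + 2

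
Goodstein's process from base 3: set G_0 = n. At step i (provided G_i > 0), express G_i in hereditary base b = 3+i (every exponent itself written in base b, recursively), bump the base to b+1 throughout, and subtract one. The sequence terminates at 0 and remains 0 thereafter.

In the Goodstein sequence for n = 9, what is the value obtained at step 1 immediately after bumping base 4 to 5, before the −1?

(0) 9|_3 = 3^2 ↦ 4^2|_4 = 16 ⇒ 15
(1) 15|_4 = 3·4 + 3 ↦ 3·5 + 3|_5 = 18 ⇒ 17

18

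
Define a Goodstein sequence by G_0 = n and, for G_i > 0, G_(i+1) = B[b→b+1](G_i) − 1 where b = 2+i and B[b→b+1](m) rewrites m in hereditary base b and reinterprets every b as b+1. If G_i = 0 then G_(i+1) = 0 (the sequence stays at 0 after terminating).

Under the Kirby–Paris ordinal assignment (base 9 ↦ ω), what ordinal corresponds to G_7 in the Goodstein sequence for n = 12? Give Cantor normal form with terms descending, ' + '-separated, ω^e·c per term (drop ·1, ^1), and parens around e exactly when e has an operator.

ω^(ω + 1) + ω^2·2 + ω + 2

(0) 12|_2 = 2^(2 + 1) + 2^2 ↦ 3^(3 + 1) + 3^3|_3 = 108 ⇒ 107
(1) 107|_3 = 3^(3 + 1) + 2·3^2 + 2·3 + 2 ↦ 4^(4 + 1) + 2·4^2 + 2·4 + 2|_4 = 1066 ⇒ 1065
(2) 1065|_4 = 4^(4 + 1) + 2·4^2 + 2·4 + 1 ↦ 5^(5 + 1) + 2·5^2 + 2·5 + 1|_5 = 15686 ⇒ 15685
(3) 15685|_5 = 5^(5 + 1) + 2·5^2 + 2·5 ↦ 6^(6 + 1) + 2·6^2 + 2·6|_6 = 280020 ⇒ 280019
(4) 280019|_6 = 6^(6 + 1) + 2·6^2 + 6 + 5 ↦ 7^(7 + 1) + 2·7^2 + 7 + 5|_7 = 5764911 ⇒ 5764910
(5) 5764910|_7 = 7^(7 + 1) + 2·7^2 + 7 + 4 ↦ 8^(8 + 1) + 2·8^2 + 8 + 4|_8 = 134217868 ⇒ 134217867
(6) 134217867|_8 = 8^(8 + 1) + 2·8^2 + 8 + 3 ↦ 9^(9 + 1) + 2·9^2 + 9 + 3|_9 = 3486784575 ⇒ 3486784574
(7) 3486784574|_9 = 9^(9 + 1) + 2·9^2 + 9 + 2 ↦ 10^(10 + 1) + 2·10^2 + 10 + 2|_10 = 100000000212 ⇒ 100000000211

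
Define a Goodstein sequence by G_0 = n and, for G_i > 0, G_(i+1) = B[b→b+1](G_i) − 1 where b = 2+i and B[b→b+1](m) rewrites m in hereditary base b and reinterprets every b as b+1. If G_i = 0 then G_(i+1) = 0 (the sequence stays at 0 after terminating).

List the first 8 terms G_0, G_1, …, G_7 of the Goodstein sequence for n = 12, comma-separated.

12, 107, 1065, 15685, 280019, 5764910, 134217867, 3486784574

G_0=12  [base 2] 2^(2 + 1) + 2^2  →[2↦3]→  3^(3 + 1) + 3^3 = 108  −1 ⇒ G_1=107
G_1=107  [base 3] 3^(3 + 1) + 2·3^2 + 2·3 + 2  →[3↦4]→  4^(4 + 1) + 2·4^2 + 2·4 + 2 = 1066  −1 ⇒ G_2=1065
G_2=1065  [base 4] 4^(4 + 1) + 2·4^2 + 2·4 + 1  →[4↦5]→  5^(5 + 1) + 2·5^2 + 2·5 + 1 = 15686  −1 ⇒ G_3=15685
G_3=15685  [base 5] 5^(5 + 1) + 2·5^2 + 2·5  →[5↦6]→  6^(6 + 1) + 2·6^2 + 2·6 = 280020  −1 ⇒ G_4=280019
G_4=280019  [base 6] 6^(6 + 1) + 2·6^2 + 6 + 5  →[6↦7]→  7^(7 + 1) + 2·7^2 + 7 + 5 = 5764911  −1 ⇒ G_5=5764910
G_5=5764910  [base 7] 7^(7 + 1) + 2·7^2 + 7 + 4  →[7↦8]→  8^(8 + 1) + 2·8^2 + 8 + 4 = 134217868  −1 ⇒ G_6=134217867
G_6=134217867  [base 8] 8^(8 + 1) + 2·8^2 + 8 + 3  →[8↦9]→  9^(9 + 1) + 2·9^2 + 9 + 3 = 3486784575  −1 ⇒ G_7=3486784574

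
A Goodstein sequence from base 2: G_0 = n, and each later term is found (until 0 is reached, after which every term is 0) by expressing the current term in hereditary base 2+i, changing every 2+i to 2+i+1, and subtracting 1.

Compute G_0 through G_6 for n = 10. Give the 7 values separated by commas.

10, 83, 1025, 15625, 279935, 4215754, 84073323

G_0=10  [base 2] 2^(2 + 1) + 2  →[2↦3]→  3^(3 + 1) + 3 = 84  −1 ⇒ G_1=83
G_1=83  [base 3] 3^(3 + 1) + 2  →[3↦4]→  4^(4 + 1) + 2 = 1026  −1 ⇒ G_2=1025
G_2=1025  [base 4] 4^(4 + 1) + 1  →[4↦5]→  5^(5 + 1) + 1 = 15626  −1 ⇒ G_3=15625
G_3=15625  [base 5] 5^(5 + 1)  →[5↦6]→  6^(6 + 1) = 279936  −1 ⇒ G_4=279935
G_4=279935  [base 6] 5·6^6 + 5·6^5 + 5·6^4 + 5·6^3 + 5·6^2 + 5·6 + 5  →[6↦7]→  5·7^7 + 5·7^5 + 5·7^4 + 5·7^3 + 5·7^2 + 5·7 + 5 = 4215755  −1 ⇒ G_5=4215754
G_5=4215754  [base 7] 5·7^7 + 5·7^5 + 5·7^4 + 5·7^3 + 5·7^2 + 5·7 + 4  →[7↦8]→  5·8^8 + 5·8^5 + 5·8^4 + 5·8^3 + 5·8^2 + 5·8 + 4 = 84073324  −1 ⇒ G_6=84073323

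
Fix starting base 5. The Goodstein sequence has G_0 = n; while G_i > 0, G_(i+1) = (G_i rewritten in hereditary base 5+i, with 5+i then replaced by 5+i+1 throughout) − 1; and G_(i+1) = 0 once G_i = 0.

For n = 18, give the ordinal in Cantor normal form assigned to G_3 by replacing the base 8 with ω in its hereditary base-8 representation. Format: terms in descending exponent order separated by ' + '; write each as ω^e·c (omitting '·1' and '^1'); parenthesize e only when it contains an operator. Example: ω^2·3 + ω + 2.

ω·3

step 0: 18 = 3·5 + 3; sub 6 for 5: 3·6 + 3; = 21; G_1 = 21−1 = 20
step 1: 20 = 3·6 + 2; sub 7 for 6: 3·7 + 2; = 23; G_2 = 23−1 = 22
step 2: 22 = 3·7 + 1; sub 8 for 7: 3·8 + 1; = 25; G_3 = 25−1 = 24
step 3: 24 = 3·8; sub 9 for 8: 3·9; = 27; G_4 = 27−1 = 26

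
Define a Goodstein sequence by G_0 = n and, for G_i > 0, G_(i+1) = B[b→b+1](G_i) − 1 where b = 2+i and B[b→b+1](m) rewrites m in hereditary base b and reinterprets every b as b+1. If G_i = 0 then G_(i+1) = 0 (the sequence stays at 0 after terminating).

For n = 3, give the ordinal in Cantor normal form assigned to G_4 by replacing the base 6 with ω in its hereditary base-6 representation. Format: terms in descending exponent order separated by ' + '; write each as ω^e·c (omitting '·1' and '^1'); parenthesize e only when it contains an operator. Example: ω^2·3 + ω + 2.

1

[0] 3 ≡ 2 + 1 (base 2). Lift 3: 4. −1: 3.
[1] 3 ≡ 3 (base 3). Lift 4: 4. −1: 3.
[2] 3 ≡ 3 (base 4). Lift 5: 3. −1: 2.
[3] 2 ≡ 2 (base 5). Lift 6: 2. −1: 1.
[4] 1 ≡ 1 (base 6). Lift 7: 1. −1: 0.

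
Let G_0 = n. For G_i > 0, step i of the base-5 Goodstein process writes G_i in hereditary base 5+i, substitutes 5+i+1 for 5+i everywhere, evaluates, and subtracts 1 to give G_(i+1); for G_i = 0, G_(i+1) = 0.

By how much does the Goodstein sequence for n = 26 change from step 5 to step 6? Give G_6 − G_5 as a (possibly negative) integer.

5

26 —HB5→ 5^2 + 1 —bump→ 6^2 + 1 = 37 —(−1)→ 36
36 —HB6→ 6^2 —bump→ 7^2 = 49 —(−1)→ 48
48 —HB7→ 6·7 + 6 —bump→ 6·8 + 6 = 54 —(−1)→ 53
53 —HB8→ 6·8 + 5 —bump→ 6·9 + 5 = 59 —(−1)→ 58
58 —HB9→ 6·9 + 4 —bump→ 6·10 + 4 = 64 —(−1)→ 63
63 —HB10→ 6·10 + 3 —bump→ 6·11 + 3 = 69 —(−1)→ 68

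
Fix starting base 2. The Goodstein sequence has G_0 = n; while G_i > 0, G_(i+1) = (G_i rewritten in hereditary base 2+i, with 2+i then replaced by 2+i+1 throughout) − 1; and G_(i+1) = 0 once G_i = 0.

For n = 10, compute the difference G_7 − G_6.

(0) 10|_2 = 2^(2 + 1) + 2 ↦ 3^(3 + 1) + 3|_3 = 84 ⇒ 83
(1) 83|_3 = 3^(3 + 1) + 2 ↦ 4^(4 + 1) + 2|_4 = 1026 ⇒ 1025
(2) 1025|_4 = 4^(4 + 1) + 1 ↦ 5^(5 + 1) + 1|_5 = 15626 ⇒ 15625
(3) 15625|_5 = 5^(5 + 1) ↦ 6^(6 + 1)|_6 = 279936 ⇒ 279935
(4) 279935|_6 = 5·6^6 + 5·6^5 + 5·6^4 + 5·6^3 + 5·6^2 + 5·6 + 5 ↦ 5·7^7 + 5·7^5 + 5·7^4 + 5·7^3 + 5·7^2 + 5·7 + 5|_7 = 4215755 ⇒ 4215754
(5) 4215754|_7 = 5·7^7 + 5·7^5 + 5·7^4 + 5·7^3 + 5·7^2 + 5·7 + 4 ↦ 5·8^8 + 5·8^5 + 5·8^4 + 5·8^3 + 5·8^2 + 5·8 + 4|_8 = 84073324 ⇒ 84073323
(6) 84073323|_8 = 5·8^8 + 5·8^5 + 5·8^4 + 5·8^3 + 5·8^2 + 5·8 + 3 ↦ 5·9^9 + 5·9^5 + 5·9^4 + 5·9^3 + 5·9^2 + 5·9 + 3|_9 = 1937434593 ⇒ 1937434592

1853361269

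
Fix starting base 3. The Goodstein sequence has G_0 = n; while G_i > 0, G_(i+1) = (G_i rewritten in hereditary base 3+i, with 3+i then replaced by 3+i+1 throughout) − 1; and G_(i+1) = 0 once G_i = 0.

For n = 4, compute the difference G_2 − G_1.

[0] 4 ≡ 3 + 1 (base 3). Lift 4: 5. −1: 4.
[1] 4 ≡ 4 (base 4). Lift 5: 5. −1: 4.

0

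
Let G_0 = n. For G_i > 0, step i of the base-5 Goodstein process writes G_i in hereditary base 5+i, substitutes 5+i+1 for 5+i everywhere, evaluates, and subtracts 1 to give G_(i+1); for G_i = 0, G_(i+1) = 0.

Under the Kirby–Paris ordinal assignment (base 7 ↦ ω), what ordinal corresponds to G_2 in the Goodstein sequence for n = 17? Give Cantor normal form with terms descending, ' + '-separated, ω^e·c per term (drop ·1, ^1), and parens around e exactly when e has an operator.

ω·3

G_0=17  [base 5] 3·5 + 2  →[5↦6]→  3·6 + 2 = 20  −1 ⇒ G_1=19
G_1=19  [base 6] 3·6 + 1  →[6↦7]→  3·7 + 1 = 22  −1 ⇒ G_2=21
G_2=21  [base 7] 3·7  →[7↦8]→  3·8 = 24  −1 ⇒ G_3=23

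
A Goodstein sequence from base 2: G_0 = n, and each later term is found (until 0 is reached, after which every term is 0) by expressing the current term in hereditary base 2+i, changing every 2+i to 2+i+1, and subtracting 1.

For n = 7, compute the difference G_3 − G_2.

2868

i=0: 7 = 2^2 + 2 + 1 (b=2); 2→3: 3^3 + 3 + 1 = 31; 31−1 = 30
i=1: 30 = 3^3 + 3 (b=3); 3→4: 4^4 + 4 = 260; 260−1 = 259
i=2: 259 = 4^4 + 3 (b=4); 4→5: 5^5 + 3 = 3128; 3128−1 = 3127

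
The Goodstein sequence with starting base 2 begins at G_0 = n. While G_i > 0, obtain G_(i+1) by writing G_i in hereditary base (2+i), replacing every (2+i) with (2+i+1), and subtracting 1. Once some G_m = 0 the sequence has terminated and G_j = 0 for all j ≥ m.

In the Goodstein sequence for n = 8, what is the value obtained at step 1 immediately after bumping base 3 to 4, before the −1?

i=0: 8 = 2^(2 + 1) (b=2); 2→3: 3^(3 + 1) = 81; 81−1 = 80
i=1: 80 = 2·3^3 + 2·3^2 + 2·3 + 2 (b=3); 3→4: 2·4^4 + 2·4^2 + 2·4 + 2 = 554; 554−1 = 553

554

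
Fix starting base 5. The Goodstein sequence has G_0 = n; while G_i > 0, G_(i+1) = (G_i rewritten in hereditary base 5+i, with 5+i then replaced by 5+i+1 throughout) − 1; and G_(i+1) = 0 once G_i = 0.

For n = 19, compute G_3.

25

G_0 = 19. HB_5(19) = 3·5 + 4. Bump = 22. G_1 = 21.
G_1 = 21. HB_6(21) = 3·6 + 3. Bump = 24. G_2 = 23.
G_2 = 23. HB_7(23) = 3·7 + 2. Bump = 26. G_3 = 25.
G_3 = 25. HB_8(25) = 3·8 + 1. Bump = 28. G_4 = 27.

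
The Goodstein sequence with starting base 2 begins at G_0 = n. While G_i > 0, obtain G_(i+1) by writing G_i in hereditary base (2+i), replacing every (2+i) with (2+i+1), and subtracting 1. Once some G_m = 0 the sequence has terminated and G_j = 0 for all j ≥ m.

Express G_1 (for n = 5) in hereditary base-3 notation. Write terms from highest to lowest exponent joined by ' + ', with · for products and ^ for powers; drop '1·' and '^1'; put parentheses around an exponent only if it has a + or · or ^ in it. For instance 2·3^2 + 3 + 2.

(0) 5|_2 = 2^2 + 1 ↦ 3^3 + 1|_3 = 28 ⇒ 27
(1) 27|_3 = 3^3 ↦ 4^4|_4 = 256 ⇒ 255

3^3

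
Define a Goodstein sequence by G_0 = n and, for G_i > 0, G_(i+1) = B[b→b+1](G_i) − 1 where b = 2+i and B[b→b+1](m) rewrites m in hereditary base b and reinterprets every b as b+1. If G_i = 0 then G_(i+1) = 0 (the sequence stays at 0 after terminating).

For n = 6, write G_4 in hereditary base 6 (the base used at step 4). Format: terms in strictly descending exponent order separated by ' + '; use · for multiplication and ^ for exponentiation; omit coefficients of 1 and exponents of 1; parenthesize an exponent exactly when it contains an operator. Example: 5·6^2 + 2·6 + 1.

6 —HB2→ 2^2 + 2 —bump→ 3^3 + 3 = 30 —(−1)→ 29
29 —HB3→ 3^3 + 2 —bump→ 4^4 + 2 = 258 —(−1)→ 257
257 —HB4→ 4^4 + 1 —bump→ 5^5 + 1 = 3126 —(−1)→ 3125
3125 —HB5→ 5^5 —bump→ 6^6 = 46656 —(−1)→ 46655
46655 —HB6→ 5·6^5 + 5·6^4 + 5·6^3 + 5·6^2 + 5·6 + 5 —bump→ 5·7^5 + 5·7^4 + 5·7^3 + 5·7^2 + 5·7 + 5 = 98040 —(−1)→ 98039

5·6^5 + 5·6^4 + 5·6^3 + 5·6^2 + 5·6 + 5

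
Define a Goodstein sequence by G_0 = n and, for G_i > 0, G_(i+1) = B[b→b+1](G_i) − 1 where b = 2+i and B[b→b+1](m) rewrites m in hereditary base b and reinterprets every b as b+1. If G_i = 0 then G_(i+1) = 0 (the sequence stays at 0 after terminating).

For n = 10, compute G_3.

15625

10 —HB2→ 2^(2 + 1) + 2 —bump→ 3^(3 + 1) + 3 = 84 —(−1)→ 83
83 —HB3→ 3^(3 + 1) + 2 —bump→ 4^(4 + 1) + 2 = 1026 —(−1)→ 1025
1025 —HB4→ 4^(4 + 1) + 1 —bump→ 5^(5 + 1) + 1 = 15626 —(−1)→ 15625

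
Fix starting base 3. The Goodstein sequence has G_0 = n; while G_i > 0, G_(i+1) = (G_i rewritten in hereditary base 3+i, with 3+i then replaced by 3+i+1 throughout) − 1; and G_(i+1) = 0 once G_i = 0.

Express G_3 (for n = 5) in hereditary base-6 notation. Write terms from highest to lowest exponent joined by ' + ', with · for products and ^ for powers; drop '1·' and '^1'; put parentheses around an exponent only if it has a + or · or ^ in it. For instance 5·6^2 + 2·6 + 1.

(0) 5|_3 = 3 + 2 ↦ 4 + 2|_4 = 6 ⇒ 5
(1) 5|_4 = 4 + 1 ↦ 5 + 1|_5 = 6 ⇒ 5
(2) 5|_5 = 5 ↦ 6|_6 = 6 ⇒ 5
(3) 5|_6 = 5 ↦ 5|_7 = 5 ⇒ 4

5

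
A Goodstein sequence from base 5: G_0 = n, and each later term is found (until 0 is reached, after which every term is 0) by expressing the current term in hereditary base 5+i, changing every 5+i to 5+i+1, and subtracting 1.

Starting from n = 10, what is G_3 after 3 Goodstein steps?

G_0 = 10. HB_5(10) = 2·5. Bump = 12. G_1 = 11.
G_1 = 11. HB_6(11) = 6 + 5. Bump = 12. G_2 = 11.
G_2 = 11. HB_7(11) = 7 + 4. Bump = 12. G_3 = 11.
G_3 = 11. HB_8(11) = 8 + 3. Bump = 12. G_4 = 11.

11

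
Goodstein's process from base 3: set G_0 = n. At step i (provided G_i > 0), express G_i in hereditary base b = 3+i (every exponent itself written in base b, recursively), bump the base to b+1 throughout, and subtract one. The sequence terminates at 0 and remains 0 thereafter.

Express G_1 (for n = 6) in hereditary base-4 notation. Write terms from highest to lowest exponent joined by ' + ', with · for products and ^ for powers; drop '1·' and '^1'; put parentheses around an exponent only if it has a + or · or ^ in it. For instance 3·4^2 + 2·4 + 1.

i=0: 6 = 2·3 (b=3); 3→4: 2·4 = 8; 8−1 = 7
i=1: 7 = 4 + 3 (b=4); 4→5: 5 + 3 = 8; 8−1 = 7

4 + 3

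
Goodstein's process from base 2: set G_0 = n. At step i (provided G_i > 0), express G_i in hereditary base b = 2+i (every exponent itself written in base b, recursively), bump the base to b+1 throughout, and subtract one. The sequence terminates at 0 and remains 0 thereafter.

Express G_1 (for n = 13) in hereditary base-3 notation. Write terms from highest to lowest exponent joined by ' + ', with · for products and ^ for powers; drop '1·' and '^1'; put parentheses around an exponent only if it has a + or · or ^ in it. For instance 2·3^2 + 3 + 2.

3^(3 + 1) + 3^3

G_0=13  [base 2] 2^(2 + 1) + 2^2 + 1  →[2↦3]→  3^(3 + 1) + 3^3 + 1 = 109  −1 ⇒ G_1=108
G_1=108  [base 3] 3^(3 + 1) + 3^3  →[3↦4]→  4^(4 + 1) + 4^4 = 1280  −1 ⇒ G_2=1279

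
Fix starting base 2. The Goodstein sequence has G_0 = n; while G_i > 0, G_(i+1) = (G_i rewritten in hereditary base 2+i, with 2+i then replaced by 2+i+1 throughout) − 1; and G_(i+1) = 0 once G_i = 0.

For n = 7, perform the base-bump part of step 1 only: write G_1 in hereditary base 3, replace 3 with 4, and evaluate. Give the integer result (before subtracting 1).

260

G_0=7  [base 2] 2^2 + 2 + 1  →[2↦3]→  3^3 + 3 + 1 = 31  −1 ⇒ G_1=30
G_1=30  [base 3] 3^3 + 3  →[3↦4]→  4^4 + 4 = 260  −1 ⇒ G_2=259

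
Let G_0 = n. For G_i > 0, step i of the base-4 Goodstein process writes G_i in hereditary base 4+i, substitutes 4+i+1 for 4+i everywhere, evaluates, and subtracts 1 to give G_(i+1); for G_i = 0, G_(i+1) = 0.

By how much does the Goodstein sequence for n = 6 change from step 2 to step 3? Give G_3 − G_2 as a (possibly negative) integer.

0

G_0 = 6. HB_4(6) = 4 + 2. Bump = 7. G_1 = 6.
G_1 = 6. HB_5(6) = 5 + 1. Bump = 7. G_2 = 6.
G_2 = 6. HB_6(6) = 6. Bump = 7. G_3 = 6.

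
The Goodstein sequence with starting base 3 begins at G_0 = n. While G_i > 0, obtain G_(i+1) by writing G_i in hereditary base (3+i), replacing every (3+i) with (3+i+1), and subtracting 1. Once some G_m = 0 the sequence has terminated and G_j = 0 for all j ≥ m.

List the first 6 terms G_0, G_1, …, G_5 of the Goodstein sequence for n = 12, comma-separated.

(0) 12|_3 = 3^2 + 3 ↦ 4^2 + 4|_4 = 20 ⇒ 19
(1) 19|_4 = 4^2 + 3 ↦ 5^2 + 3|_5 = 28 ⇒ 27
(2) 27|_5 = 5^2 + 2 ↦ 6^2 + 2|_6 = 38 ⇒ 37
(3) 37|_6 = 6^2 + 1 ↦ 7^2 + 1|_7 = 50 ⇒ 49
(4) 49|_7 = 7^2 ↦ 8^2|_8 = 64 ⇒ 63

12, 19, 27, 37, 49, 63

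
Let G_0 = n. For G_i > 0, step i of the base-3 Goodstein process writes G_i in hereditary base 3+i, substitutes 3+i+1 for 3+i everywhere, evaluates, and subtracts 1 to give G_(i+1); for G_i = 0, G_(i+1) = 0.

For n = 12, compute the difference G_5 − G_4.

14

12 —HB3→ 3^2 + 3 —bump→ 4^2 + 4 = 20 —(−1)→ 19
19 —HB4→ 4^2 + 3 —bump→ 5^2 + 3 = 28 —(−1)→ 27
27 —HB5→ 5^2 + 2 —bump→ 6^2 + 2 = 38 —(−1)→ 37
37 —HB6→ 6^2 + 1 —bump→ 7^2 + 1 = 50 —(−1)→ 49
49 —HB7→ 7^2 —bump→ 8^2 = 64 —(−1)→ 63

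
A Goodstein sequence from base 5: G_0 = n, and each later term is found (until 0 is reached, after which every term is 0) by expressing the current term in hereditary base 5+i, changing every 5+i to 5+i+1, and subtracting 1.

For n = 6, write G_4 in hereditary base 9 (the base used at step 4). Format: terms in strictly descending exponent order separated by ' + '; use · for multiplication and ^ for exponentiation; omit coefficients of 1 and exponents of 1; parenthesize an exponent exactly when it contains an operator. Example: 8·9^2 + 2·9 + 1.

6 —HB5→ 5 + 1 —bump→ 6 + 1 = 7 —(−1)→ 6
6 —HB6→ 6 —bump→ 7 = 7 —(−1)→ 6
6 —HB7→ 6 —bump→ 6 = 6 —(−1)→ 5
5 —HB8→ 5 —bump→ 5 = 5 —(−1)→ 4

4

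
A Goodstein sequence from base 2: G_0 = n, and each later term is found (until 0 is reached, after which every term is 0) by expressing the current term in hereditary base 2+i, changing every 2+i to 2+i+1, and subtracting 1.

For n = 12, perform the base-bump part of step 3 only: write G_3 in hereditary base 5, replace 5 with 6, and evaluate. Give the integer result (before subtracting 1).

[0] 12 ≡ 2^(2 + 1) + 2^2 (base 2). Lift 3: 108. −1: 107.
[1] 107 ≡ 3^(3 + 1) + 2·3^2 + 2·3 + 2 (base 3). Lift 4: 1066. −1: 1065.
[2] 1065 ≡ 4^(4 + 1) + 2·4^2 + 2·4 + 1 (base 4). Lift 5: 15686. −1: 15685.
[3] 15685 ≡ 5^(5 + 1) + 2·5^2 + 2·5 (base 5). Lift 6: 280020. −1: 280019.

280020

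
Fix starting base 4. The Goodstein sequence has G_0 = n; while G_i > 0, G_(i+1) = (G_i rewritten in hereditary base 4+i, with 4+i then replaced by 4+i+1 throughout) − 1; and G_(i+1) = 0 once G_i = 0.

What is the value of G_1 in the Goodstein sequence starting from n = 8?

9

(0) 8|_4 = 2·4 ↦ 2·5|_5 = 10 ⇒ 9
(1) 9|_5 = 5 + 4 ↦ 6 + 4|_6 = 10 ⇒ 9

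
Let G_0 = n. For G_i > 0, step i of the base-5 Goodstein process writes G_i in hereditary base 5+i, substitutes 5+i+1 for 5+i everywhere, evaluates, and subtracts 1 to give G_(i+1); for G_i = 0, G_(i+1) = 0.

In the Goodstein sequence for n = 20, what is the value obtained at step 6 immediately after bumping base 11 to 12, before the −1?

36

(0) 20|_5 = 4·5 ↦ 4·6|_6 = 24 ⇒ 23
(1) 23|_6 = 3·6 + 5 ↦ 3·7 + 5|_7 = 26 ⇒ 25
(2) 25|_7 = 3·7 + 4 ↦ 3·8 + 4|_8 = 28 ⇒ 27
(3) 27|_8 = 3·8 + 3 ↦ 3·9 + 3|_9 = 30 ⇒ 29
(4) 29|_9 = 3·9 + 2 ↦ 3·10 + 2|_10 = 32 ⇒ 31
(5) 31|_10 = 3·10 + 1 ↦ 3·11 + 1|_11 = 34 ⇒ 33
(6) 33|_11 = 3·11 ↦ 3·12|_12 = 36 ⇒ 35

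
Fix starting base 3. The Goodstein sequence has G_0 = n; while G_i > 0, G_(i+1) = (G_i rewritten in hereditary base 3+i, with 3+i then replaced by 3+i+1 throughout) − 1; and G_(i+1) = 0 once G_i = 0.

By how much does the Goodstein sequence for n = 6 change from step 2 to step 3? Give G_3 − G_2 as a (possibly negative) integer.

0

step 0: 6 = 2·3; sub 4 for 3: 2·4; = 8; G_1 = 8−1 = 7
step 1: 7 = 4 + 3; sub 5 for 4: 5 + 3; = 8; G_2 = 8−1 = 7
step 2: 7 = 5 + 2; sub 6 for 5: 6 + 2; = 8; G_3 = 8−1 = 7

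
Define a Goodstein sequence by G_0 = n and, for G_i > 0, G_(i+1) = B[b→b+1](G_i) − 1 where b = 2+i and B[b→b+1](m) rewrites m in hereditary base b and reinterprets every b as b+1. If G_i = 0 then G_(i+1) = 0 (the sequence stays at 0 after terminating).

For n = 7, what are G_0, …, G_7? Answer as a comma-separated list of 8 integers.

(0) 7|_2 = 2^2 + 2 + 1 ↦ 3^3 + 3 + 1|_3 = 31 ⇒ 30
(1) 30|_3 = 3^3 + 3 ↦ 4^4 + 4|_4 = 260 ⇒ 259
(2) 259|_4 = 4^4 + 3 ↦ 5^5 + 3|_5 = 3128 ⇒ 3127
(3) 3127|_5 = 5^5 + 2 ↦ 6^6 + 2|_6 = 46658 ⇒ 46657
(4) 46657|_6 = 6^6 + 1 ↦ 7^7 + 1|_7 = 823544 ⇒ 823543
(5) 823543|_7 = 7^7 ↦ 8^8|_8 = 16777216 ⇒ 16777215
(6) 16777215|_8 = 7·8^7 + 7·8^6 + 7·8^5 + 7·8^4 + 7·8^3 + 7·8^2 + 7·8 + 7 ↦ 7·9^7 + 7·9^6 + 7·9^5 + 7·9^4 + 7·9^3 + 7·9^2 + 7·9 + 7|_9 = 37665880 ⇒ 37665879

7, 30, 259, 3127, 46657, 823543, 16777215, 37665879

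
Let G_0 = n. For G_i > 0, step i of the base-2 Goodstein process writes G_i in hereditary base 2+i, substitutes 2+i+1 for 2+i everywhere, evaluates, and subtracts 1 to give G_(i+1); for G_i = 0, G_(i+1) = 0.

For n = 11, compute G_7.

11 —HB2→ 2^(2 + 1) + 2 + 1 —bump→ 3^(3 + 1) + 3 + 1 = 85 —(−1)→ 84
84 —HB3→ 3^(3 + 1) + 3 —bump→ 4^(4 + 1) + 4 = 1028 —(−1)→ 1027
1027 —HB4→ 4^(4 + 1) + 3 —bump→ 5^(5 + 1) + 3 = 15628 —(−1)→ 15627
15627 —HB5→ 5^(5 + 1) + 2 —bump→ 6^(6 + 1) + 2 = 279938 —(−1)→ 279937
279937 —HB6→ 6^(6 + 1) + 1 —bump→ 7^(7 + 1) + 1 = 5764802 —(−1)→ 5764801
5764801 —HB7→ 7^(7 + 1) —bump→ 8^(8 + 1) = 134217728 —(−1)→ 134217727
134217727 —HB8→ 7·8^8 + 7·8^7 + 7·8^6 + 7·8^5 + 7·8^4 + 7·8^3 + 7·8^2 + 7·8 + 7 —bump→ 7·9^9 + 7·9^7 + 7·9^6 + 7·9^5 + 7·9^4 + 7·9^3 + 7·9^2 + 7·9 + 7 = 2749609303 —(−1)→ 2749609302

2749609302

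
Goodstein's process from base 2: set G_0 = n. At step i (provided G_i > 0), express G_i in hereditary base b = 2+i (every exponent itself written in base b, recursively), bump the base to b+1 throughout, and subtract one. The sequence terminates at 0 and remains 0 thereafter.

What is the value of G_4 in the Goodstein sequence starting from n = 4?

83

base 2: 4 = 2^2; at 3: 3^3 = 27; next = 26
base 3: 26 = 2·3^2 + 2·3 + 2; at 4: 2·4^2 + 2·4 + 2 = 42; next = 41
base 4: 41 = 2·4^2 + 2·4 + 1; at 5: 2·5^2 + 2·5 + 1 = 61; next = 60
base 5: 60 = 2·5^2 + 2·5; at 6: 2·6^2 + 2·6 = 84; next = 83
base 6: 83 = 2·6^2 + 6 + 5; at 7: 2·7^2 + 7 + 5 = 110; next = 109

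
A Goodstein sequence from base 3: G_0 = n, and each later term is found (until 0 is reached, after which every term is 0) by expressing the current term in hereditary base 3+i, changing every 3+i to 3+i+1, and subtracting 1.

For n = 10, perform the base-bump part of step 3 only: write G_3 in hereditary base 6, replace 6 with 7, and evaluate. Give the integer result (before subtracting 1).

step 0: 10 = 3^2 + 1; sub 4 for 3: 4^2 + 1; = 17; G_1 = 17−1 = 16
step 1: 16 = 4^2; sub 5 for 4: 5^2; = 25; G_2 = 25−1 = 24
step 2: 24 = 4·5 + 4; sub 6 for 5: 4·6 + 4; = 28; G_3 = 28−1 = 27
step 3: 27 = 4·6 + 3; sub 7 for 6: 4·7 + 3; = 31; G_4 = 31−1 = 30

31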